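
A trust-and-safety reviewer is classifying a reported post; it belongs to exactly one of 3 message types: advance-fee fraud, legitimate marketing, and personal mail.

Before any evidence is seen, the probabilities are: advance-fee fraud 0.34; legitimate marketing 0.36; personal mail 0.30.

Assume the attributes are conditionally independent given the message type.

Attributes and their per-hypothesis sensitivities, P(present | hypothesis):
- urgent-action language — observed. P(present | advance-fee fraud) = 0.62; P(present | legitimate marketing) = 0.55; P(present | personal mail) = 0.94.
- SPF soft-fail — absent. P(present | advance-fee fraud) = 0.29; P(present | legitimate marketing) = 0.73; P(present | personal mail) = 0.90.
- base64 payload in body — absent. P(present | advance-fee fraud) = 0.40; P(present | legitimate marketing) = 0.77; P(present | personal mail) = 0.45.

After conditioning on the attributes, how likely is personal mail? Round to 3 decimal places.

0.132

By Bayes' rule with conditional independence, the unnormalized weight for each hypothesis is prior × ∏ likelihoods (using 1 − P(present | H) for each absent attribute):
  advance-fee fraud: 0.34 × 0.62 × (1 − 0.29) × (1 − 0.40) = 0.089801
  legitimate marketing: 0.36 × 0.55 × (1 − 0.73) × (1 − 0.77) = 0.012296
  personal mail: 0.30 × 0.94 × (1 − 0.90) × (1 − 0.45) = 0.01551
Normalizing constant Z = 0.089801 + 0.012296 + 0.01551 = 0.11761.
P(personal mail | evidence) = 0.01551 / 0.11761 ≈ 0.132.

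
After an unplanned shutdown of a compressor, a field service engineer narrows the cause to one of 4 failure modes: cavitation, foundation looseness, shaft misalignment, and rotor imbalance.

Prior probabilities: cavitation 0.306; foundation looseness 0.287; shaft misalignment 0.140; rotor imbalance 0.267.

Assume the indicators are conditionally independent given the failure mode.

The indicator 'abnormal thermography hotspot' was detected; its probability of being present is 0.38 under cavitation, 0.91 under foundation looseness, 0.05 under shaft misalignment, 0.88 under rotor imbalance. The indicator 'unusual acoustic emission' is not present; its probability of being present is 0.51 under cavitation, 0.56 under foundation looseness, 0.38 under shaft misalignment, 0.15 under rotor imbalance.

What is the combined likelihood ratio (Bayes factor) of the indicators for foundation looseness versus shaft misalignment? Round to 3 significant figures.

Joint likelihood of the indicator pattern under each hypothesis (using 1 − P(present | H) for each absent indicator):
  foundation looseness: 0.91 × (1 − 0.56) = 0.4004
  shaft misalignment: 0.05 × (1 − 0.38) = 0.031
Bayes factor = 0.4004 / 0.031 ≈ 12.9

12.9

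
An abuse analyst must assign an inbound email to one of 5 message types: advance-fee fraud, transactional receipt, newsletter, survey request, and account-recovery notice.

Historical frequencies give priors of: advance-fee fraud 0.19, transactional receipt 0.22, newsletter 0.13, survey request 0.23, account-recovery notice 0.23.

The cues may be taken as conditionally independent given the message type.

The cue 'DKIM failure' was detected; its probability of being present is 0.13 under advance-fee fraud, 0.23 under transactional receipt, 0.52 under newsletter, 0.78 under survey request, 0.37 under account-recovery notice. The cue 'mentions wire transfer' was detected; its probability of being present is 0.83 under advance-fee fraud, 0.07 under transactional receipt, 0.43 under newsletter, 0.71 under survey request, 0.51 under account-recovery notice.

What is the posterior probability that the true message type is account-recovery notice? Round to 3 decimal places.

0.194

For each hypothesis, the unnormalized posterior weight is prior × product of the cue likelihoods:
  advance-fee fraud: 0.19 × 0.13 × 0.83 = 0.020501
  transactional receipt: 0.22 × 0.23 × 0.07 = 0.003542
  newsletter: 0.13 × 0.52 × 0.43 = 0.029068
  survey request: 0.23 × 0.78 × 0.71 = 0.12737
  account-recovery notice: 0.23 × 0.37 × 0.51 = 0.043401
The unnormalized weights sum to 0.22389.
P(account-recovery notice | evidence) = 0.043401 / 0.22389 ≈ 0.194.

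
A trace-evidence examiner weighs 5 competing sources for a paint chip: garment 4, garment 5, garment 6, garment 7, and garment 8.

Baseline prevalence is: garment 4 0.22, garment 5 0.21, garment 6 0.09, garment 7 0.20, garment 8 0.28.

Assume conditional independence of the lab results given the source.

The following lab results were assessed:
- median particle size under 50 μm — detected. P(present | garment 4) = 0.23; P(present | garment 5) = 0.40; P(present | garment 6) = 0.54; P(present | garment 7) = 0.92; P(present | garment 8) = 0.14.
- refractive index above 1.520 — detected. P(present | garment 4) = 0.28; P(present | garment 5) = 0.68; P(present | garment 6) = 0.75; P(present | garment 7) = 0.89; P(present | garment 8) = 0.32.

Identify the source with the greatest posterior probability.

garment 7

By Bayes' rule with conditional independence, the unnormalized weight for each hypothesis is prior × ∏ likelihoods:
  garment 4: 0.22 × 0.23 × 0.28 = 0.014168
  garment 5: 0.21 × 0.40 × 0.68 = 0.05712
  garment 6: 0.09 × 0.54 × 0.75 = 0.03645
  garment 7: 0.20 × 0.92 × 0.89 = 0.16376
  garment 8: 0.28 × 0.14 × 0.32 = 0.012544
Normalizing constant Z = 0.014168 + 0.05712 + 0.03645 + 0.16376 + 0.012544 = 0.28404.
P(garment 4 | evidence) ≈ 0.014168 / 0.28404 ≈ 0.050
P(garment 5 | evidence) ≈ 0.05712 / 0.28404 ≈ 0.201
P(garment 6 | evidence) ≈ 0.03645 / 0.28404 ≈ 0.128
P(garment 7 | evidence) ≈ 0.16376 / 0.28404 ≈ 0.577
P(garment 8 | evidence) ≈ 0.012544 / 0.28404 ≈ 0.044
The largest is 0.577, so garment 7 is most probable.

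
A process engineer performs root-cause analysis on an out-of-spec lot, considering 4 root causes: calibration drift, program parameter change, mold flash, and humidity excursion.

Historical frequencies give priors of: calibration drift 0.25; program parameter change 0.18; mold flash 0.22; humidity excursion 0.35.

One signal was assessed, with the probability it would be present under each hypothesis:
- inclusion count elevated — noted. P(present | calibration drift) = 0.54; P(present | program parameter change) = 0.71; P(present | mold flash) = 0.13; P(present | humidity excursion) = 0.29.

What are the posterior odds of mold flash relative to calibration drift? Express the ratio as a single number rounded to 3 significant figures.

0.212

Posterior odds equal prior odds times the likelihood ratio; only the two competing hypotheses matter.
  mold flash: 0.22 × 0.13 = 0.0286
  calibration drift: 0.25 × 0.54 = 0.135
Odds(mold flash : calibration drift) = 0.0286 / 0.135 ≈ 0.212.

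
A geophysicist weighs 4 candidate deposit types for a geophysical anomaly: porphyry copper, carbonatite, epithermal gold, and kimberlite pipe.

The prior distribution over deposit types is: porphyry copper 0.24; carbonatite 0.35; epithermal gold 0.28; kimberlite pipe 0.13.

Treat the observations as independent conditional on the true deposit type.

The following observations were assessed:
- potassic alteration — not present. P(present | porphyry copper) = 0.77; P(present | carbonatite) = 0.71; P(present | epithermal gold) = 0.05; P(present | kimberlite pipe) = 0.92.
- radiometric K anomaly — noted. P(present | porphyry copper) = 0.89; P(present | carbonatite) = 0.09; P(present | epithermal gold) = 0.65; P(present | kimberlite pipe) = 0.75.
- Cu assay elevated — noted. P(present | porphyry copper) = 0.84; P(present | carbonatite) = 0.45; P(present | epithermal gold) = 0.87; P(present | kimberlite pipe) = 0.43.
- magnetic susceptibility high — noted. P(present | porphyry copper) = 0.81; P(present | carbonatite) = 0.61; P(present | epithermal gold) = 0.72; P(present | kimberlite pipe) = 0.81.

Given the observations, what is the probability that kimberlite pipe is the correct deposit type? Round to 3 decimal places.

By Bayes' rule with conditional independence, the unnormalized weight for each hypothesis is prior × ∏ likelihoods (using 1 − P(present | H) for each absent observation):
  porphyry copper: 0.24 × (1 − 0.77) × 0.89 × 0.84 × 0.81 = 0.033427
  carbonatite: 0.35 × (1 − 0.71) × 0.09 × 0.45 × 0.61 = 0.0025076
  epithermal gold: 0.28 × (1 − 0.05) × 0.65 × 0.87 × 0.72 = 0.1083
  kimberlite pipe: 0.13 × (1 − 0.92) × 0.75 × 0.43 × 0.81 = 0.0027167
Marginal likelihood of the evidence = 0.14696.
P(kimberlite pipe | evidence) = 0.0027167 / 0.14696 ≈ 0.018.

0.018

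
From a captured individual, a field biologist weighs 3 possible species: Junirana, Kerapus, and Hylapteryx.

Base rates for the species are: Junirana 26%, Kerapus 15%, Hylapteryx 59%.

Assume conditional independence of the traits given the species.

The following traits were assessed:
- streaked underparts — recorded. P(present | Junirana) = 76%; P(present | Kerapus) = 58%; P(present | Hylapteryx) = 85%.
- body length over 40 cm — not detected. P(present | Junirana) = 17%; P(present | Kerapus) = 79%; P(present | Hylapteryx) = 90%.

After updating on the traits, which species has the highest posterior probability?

By Bayes' rule with conditional independence, the unnormalized weight for each hypothesis is prior × ∏ likelihoods (using 1 − P(present | H) for each absent trait):
  Junirana: 0.26 × 0.76 × (1 − 0.17) = 0.16401
  Kerapus: 0.15 × 0.58 × (1 − 0.79) = 0.01827
  Hylapteryx: 0.59 × 0.85 × (1 − 0.90) = 0.05015
Marginal likelihood of the evidence = 0.23243.
P(Junirana | evidence) ≈ 0.16401 / 0.23243 ≈ 0.706
P(Kerapus | evidence) ≈ 0.01827 / 0.23243 ≈ 0.079
P(Hylapteryx | evidence) ≈ 0.05015 / 0.23243 ≈ 0.216
The largest is 0.706, so Junirana is most probable.

Junirana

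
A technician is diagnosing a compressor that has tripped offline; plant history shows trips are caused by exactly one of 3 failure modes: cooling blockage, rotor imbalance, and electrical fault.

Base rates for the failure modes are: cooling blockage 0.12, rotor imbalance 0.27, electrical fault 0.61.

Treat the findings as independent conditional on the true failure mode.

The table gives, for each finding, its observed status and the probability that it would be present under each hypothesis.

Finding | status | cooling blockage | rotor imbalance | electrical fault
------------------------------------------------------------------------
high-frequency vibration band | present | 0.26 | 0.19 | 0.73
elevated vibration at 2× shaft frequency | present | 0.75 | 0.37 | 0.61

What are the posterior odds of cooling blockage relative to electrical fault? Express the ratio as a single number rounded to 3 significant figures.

0.0861

The normalizing constant cancels in an odds ratio, so compute prior × likelihood for the two hypotheses only:
  cooling blockage: 0.12 × 0.26 × 0.75 = 0.0234
  electrical fault: 0.61 × 0.73 × 0.61 = 0.27163
Odds(cooling blockage : electrical fault) = 0.0234 / 0.27163 ≈ 0.0861.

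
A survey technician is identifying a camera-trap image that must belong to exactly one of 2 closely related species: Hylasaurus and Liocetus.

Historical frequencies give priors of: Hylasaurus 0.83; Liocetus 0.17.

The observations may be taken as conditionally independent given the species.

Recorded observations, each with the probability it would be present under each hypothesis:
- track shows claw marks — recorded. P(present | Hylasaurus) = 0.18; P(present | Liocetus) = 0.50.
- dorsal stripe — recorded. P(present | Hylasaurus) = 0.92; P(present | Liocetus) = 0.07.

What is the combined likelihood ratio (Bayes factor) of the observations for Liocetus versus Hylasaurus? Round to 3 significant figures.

Take the product of per-observation likelihoods under each hypothesis, then divide.
  Liocetus: 0.50 × 0.07 = 0.035
  Hylasaurus: 0.18 × 0.92 = 0.1656
Bayes factor = 0.035 / 0.1656 ≈ 0.211

0.211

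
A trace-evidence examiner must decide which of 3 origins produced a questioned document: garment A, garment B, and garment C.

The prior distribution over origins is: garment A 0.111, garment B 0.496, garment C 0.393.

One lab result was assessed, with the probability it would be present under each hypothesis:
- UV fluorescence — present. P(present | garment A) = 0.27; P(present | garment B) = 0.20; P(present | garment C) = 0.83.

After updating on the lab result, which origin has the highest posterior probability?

By Bayes' rule, the unnormalized weight for each hypothesis is prior × likelihood:
  garment A: 0.111 × 0.27 = 0.02997
  garment B: 0.496 × 0.20 = 0.0992
  garment C: 0.393 × 0.83 = 0.32619
Normalizing constant Z = 0.02997 + 0.0992 + 0.32619 = 0.45536.
P(garment A | evidence) ≈ 0.02997 / 0.45536 ≈ 0.066
P(garment B | evidence) ≈ 0.0992 / 0.45536 ≈ 0.218
P(garment C | evidence) ≈ 0.32619 / 0.45536 ≈ 0.716
The largest is 0.716, so garment C is most probable.

garment C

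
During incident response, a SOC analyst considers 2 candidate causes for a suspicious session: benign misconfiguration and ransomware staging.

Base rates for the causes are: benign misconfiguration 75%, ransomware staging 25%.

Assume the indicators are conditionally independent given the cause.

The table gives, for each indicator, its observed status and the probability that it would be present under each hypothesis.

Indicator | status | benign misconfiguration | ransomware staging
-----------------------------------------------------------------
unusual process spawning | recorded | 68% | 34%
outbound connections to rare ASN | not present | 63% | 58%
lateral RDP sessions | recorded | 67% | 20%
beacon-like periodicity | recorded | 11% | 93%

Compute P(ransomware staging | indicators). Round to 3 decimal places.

0.323

By Bayes' rule with conditional independence, the unnormalized weight for each hypothesis is prior × ∏ likelihoods (using 1 − P(present | H) for each absent indicator):
  benign misconfiguration: 0.75 × 0.68 × (1 − 0.63) × 0.67 × 0.11 = 0.013907
  ransomware staging: 0.25 × 0.34 × (1 − 0.58) × 0.20 × 0.93 = 0.0066402
Marginal likelihood of the evidence = 0.020547.
P(ransomware staging | evidence) = 0.0066402 / 0.020547 ≈ 0.323.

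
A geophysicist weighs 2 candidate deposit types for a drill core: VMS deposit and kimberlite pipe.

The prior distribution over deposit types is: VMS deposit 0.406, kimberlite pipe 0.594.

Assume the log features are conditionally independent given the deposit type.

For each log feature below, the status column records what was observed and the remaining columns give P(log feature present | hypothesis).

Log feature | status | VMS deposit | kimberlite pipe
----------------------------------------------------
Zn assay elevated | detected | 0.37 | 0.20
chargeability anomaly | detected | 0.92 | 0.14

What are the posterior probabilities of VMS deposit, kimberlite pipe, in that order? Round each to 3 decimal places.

For each hypothesis, the unnormalized posterior weight is prior × product of the log feature likelihoods:
  VMS deposit: 0.406 × 0.37 × 0.92 = 0.1382
  kimberlite pipe: 0.594 × 0.20 × 0.14 = 0.016632
Marginal likelihood of the evidence = 0.15483.
P(VMS deposit | evidence) = 0.1382 / 0.15483 ≈ 0.893
P(kimberlite pipe | evidence) = 0.016632 / 0.15483 ≈ 0.107

0.893, 0.107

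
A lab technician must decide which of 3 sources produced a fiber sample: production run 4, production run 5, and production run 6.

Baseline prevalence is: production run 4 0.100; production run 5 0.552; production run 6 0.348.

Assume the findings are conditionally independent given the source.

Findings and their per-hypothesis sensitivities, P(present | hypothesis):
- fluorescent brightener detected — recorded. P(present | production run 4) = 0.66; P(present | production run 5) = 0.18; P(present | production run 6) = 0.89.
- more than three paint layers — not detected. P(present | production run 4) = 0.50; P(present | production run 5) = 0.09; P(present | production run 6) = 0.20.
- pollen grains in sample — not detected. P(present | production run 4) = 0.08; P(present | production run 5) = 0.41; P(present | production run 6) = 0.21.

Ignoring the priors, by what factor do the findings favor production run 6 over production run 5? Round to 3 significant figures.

Joint likelihood of the evidence pattern under each hypothesis (using 1 − P(present | H) for each absent finding):
  production run 6: 0.89 × (1 − 0.20) × (1 − 0.21) = 0.56248
  production run 5: 0.18 × (1 − 0.09) × (1 − 0.41) = 0.096642
Bayes factor = 0.56248 / 0.096642 ≈ 5.82

5.82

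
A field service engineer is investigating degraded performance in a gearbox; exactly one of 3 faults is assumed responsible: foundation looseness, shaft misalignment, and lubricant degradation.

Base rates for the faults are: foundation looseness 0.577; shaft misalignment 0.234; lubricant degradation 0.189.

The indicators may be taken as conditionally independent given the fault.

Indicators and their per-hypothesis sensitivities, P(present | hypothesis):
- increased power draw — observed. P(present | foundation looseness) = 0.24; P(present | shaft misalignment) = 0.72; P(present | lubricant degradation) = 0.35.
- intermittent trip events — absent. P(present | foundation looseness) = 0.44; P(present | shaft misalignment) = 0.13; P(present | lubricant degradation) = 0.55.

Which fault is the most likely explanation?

Multiply each prior by the joint likelihood of the indicator pattern (using 1 − P(present | H) for each absent indicator):
  foundation looseness: 0.577 × 0.24 × (1 − 0.44) = 0.077549
  shaft misalignment: 0.234 × 0.72 × (1 − 0.13) = 0.14658
  lubricant degradation: 0.189 × 0.35 × (1 − 0.55) = 0.029767
Normalizing constant Z = 0.077549 + 0.14658 + 0.029767 = 0.25389.
P(foundation looseness | evidence) ≈ 0.077549 / 0.25389 ≈ 0.305
P(shaft misalignment | evidence) ≈ 0.14658 / 0.25389 ≈ 0.577
P(lubricant degradation | evidence) ≈ 0.029767 / 0.25389 ≈ 0.117
The largest is 0.577, so shaft misalignment is most probable.

shaft misalignment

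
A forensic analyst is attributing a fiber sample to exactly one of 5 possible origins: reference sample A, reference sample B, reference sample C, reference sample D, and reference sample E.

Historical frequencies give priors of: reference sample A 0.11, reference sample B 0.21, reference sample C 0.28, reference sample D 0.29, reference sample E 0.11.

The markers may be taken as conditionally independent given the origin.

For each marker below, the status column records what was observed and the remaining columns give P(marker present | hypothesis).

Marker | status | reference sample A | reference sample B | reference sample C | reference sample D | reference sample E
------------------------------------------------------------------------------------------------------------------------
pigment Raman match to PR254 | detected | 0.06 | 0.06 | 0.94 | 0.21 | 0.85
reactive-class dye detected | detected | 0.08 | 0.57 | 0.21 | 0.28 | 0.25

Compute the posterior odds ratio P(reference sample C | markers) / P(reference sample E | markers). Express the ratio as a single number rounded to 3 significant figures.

Unnormalized posterior weight (prior times the marker likelihoods) for each of the two hypotheses:
  reference sample C: 0.28 × 0.94 × 0.21 = 0.055272
  reference sample E: 0.11 × 0.85 × 0.25 = 0.023375
Odds(reference sample C : reference sample E) = 0.055272 / 0.023375 ≈ 2.36.

2.36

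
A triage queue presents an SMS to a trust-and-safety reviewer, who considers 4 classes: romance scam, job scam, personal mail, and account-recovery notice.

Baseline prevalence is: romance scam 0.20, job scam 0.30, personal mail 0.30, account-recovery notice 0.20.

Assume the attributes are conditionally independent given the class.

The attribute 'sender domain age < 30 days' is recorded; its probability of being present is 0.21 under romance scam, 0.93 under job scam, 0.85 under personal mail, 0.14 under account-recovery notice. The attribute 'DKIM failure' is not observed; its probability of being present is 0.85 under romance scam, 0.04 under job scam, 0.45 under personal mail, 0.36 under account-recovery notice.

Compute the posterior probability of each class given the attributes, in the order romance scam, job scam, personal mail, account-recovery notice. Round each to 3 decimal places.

0.015, 0.620, 0.324, 0.041

By Bayes' rule with conditional independence, the unnormalized weight for each hypothesis is prior × ∏ likelihoods (using 1 − P(present | H) for each absent attribute):
  romance scam: 0.20 × 0.21 × (1 − 0.85) = 0.0063
  job scam: 0.30 × 0.93 × (1 − 0.04) = 0.26784
  personal mail: 0.30 × 0.85 × (1 − 0.45) = 0.14025
  account-recovery notice: 0.20 × 0.14 × (1 − 0.36) = 0.01792
The unnormalized weights sum to 0.43231.
P(romance scam | evidence) = 0.0063 / 0.43231 ≈ 0.015
P(job scam | evidence) = 0.26784 / 0.43231 ≈ 0.620
P(personal mail | evidence) = 0.14025 / 0.43231 ≈ 0.324
P(account-recovery notice | evidence) = 0.01792 / 0.43231 ≈ 0.041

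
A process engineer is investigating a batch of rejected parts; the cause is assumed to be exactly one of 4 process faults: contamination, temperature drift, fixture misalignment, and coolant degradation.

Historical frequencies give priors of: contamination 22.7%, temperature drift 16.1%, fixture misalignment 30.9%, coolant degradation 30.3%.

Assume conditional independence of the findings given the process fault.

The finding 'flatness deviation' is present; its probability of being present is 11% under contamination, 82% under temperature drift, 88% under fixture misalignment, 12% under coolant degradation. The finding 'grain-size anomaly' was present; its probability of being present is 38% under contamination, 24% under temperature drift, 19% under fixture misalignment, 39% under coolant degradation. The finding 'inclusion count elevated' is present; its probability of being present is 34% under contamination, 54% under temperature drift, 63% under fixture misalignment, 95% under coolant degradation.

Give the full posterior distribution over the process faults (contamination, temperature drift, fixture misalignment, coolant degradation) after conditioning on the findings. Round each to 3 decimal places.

For each hypothesis, the unnormalized posterior weight is prior × product of the finding likelihoods:
  contamination: 0.227 × 0.11 × 0.38 × 0.34 = 0.0032261
  temperature drift: 0.161 × 0.82 × 0.24 × 0.54 = 0.01711
  fixture misalignment: 0.309 × 0.88 × 0.19 × 0.63 = 0.032549
  coolant degradation: 0.303 × 0.12 × 0.39 × 0.95 = 0.013471
Marginal likelihood of the evidence = 0.066356.
P(contamination | evidence) = 0.0032261 / 0.066356 ≈ 0.049
P(temperature drift | evidence) = 0.01711 / 0.066356 ≈ 0.258
P(fixture misalignment | evidence) = 0.032549 / 0.066356 ≈ 0.491
P(coolant degradation | evidence) = 0.013471 / 0.066356 ≈ 0.203

0.049, 0.258, 0.491, 0.203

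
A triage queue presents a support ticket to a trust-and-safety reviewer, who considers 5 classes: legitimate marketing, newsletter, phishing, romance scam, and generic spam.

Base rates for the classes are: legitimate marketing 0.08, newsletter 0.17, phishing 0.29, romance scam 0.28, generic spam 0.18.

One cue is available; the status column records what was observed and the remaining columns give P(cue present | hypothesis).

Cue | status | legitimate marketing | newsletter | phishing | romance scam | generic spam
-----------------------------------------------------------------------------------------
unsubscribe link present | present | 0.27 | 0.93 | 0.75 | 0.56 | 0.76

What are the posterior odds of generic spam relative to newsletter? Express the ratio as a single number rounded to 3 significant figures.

The normalizing constant cancels in an odds ratio, so compute prior × likelihood for the two hypotheses only:
  generic spam: 0.18 × 0.76 = 0.1368
  newsletter: 0.17 × 0.93 = 0.1581
Odds(generic spam : newsletter) = 0.1368 / 0.1581 ≈ 0.865.

0.865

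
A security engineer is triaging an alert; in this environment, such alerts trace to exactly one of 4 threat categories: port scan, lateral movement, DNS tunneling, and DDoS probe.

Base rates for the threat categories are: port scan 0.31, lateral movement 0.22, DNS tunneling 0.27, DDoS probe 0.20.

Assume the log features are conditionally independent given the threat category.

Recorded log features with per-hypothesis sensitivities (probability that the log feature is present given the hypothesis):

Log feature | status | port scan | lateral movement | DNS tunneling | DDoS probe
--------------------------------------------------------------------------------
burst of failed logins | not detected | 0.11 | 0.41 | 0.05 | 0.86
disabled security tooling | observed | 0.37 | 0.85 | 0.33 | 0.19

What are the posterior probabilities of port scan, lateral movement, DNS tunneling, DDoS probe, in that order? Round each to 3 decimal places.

0.338, 0.365, 0.280, 0.018

For each hypothesis, the unnormalized posterior weight is prior × product of the log feature likelihoods (using 1 − P(present | H) for each absent log feature):
  port scan: 0.31 × (1 − 0.11) × 0.37 = 0.10208
  lateral movement: 0.22 × (1 − 0.41) × 0.85 = 0.11033
  DNS tunneling: 0.27 × (1 − 0.05) × 0.33 = 0.084645
  DDoS probe: 0.20 × (1 − 0.86) × 0.19 = 0.00532
The unnormalized weights sum to 0.30238.
P(port scan | evidence) = 0.10208 / 0.30238 ≈ 0.338
P(lateral movement | evidence) = 0.11033 / 0.30238 ≈ 0.365
P(DNS tunneling | evidence) = 0.084645 / 0.30238 ≈ 0.280
P(DDoS probe | evidence) = 0.00532 / 0.30238 ≈ 0.018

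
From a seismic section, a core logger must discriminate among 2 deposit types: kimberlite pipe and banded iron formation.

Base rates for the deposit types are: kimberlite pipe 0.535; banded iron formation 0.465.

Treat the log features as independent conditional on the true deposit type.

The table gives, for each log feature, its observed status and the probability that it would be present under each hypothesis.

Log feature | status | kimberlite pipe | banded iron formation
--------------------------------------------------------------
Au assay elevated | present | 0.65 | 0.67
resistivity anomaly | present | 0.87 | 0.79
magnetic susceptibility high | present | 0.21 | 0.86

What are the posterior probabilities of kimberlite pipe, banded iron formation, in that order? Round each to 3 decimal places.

By Bayes' rule with conditional independence, the unnormalized weight for each hypothesis is prior × ∏ likelihoods:
  kimberlite pipe: 0.535 × 0.65 × 0.87 × 0.21 = 0.063534
  banded iron formation: 0.465 × 0.67 × 0.79 × 0.86 = 0.21167
The unnormalized weights sum to 0.2752.
P(kimberlite pipe | evidence) = 0.063534 / 0.2752 ≈ 0.231
P(banded iron formation | evidence) = 0.21167 / 0.2752 ≈ 0.769

0.231, 0.769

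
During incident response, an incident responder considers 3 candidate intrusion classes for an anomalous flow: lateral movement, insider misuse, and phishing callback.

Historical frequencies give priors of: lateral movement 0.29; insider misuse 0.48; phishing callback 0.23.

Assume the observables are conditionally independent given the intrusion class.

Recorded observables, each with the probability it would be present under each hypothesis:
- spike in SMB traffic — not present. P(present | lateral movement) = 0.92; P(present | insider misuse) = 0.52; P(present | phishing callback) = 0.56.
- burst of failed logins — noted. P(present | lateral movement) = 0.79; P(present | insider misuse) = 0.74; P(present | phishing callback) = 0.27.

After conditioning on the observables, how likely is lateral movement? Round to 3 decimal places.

By Bayes' rule with conditional independence, the unnormalized weight for each hypothesis is prior × ∏ likelihoods (using 1 − P(present | H) for each absent observable):
  lateral movement: 0.29 × (1 − 0.92) × 0.79 = 0.018328
  insider misuse: 0.48 × (1 − 0.52) × 0.74 = 0.1705
  phishing callback: 0.23 × (1 − 0.56) × 0.27 = 0.027324
Marginal likelihood of the evidence = 0.21615.
P(lateral movement | evidence) = 0.018328 / 0.21615 ≈ 0.085.

0.085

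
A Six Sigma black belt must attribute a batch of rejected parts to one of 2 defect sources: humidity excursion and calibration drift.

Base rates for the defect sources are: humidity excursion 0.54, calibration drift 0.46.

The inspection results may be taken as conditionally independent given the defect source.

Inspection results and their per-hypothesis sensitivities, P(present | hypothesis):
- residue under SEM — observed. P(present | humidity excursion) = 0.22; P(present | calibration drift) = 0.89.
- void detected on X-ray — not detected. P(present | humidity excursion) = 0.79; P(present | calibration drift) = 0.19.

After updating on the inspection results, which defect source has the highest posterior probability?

For each hypothesis, the unnormalized posterior weight is prior × product of the inspection result likelihoods (using 1 − P(present | H) for each absent inspection result):
  humidity excursion: 0.54 × 0.22 × (1 − 0.79) = 0.024948
  calibration drift: 0.46 × 0.89 × (1 − 0.19) = 0.33161
The unnormalized weights sum to 0.35656.
P(humidity excursion | evidence) ≈ 0.024948 / 0.35656 ≈ 0.070
P(calibration drift | evidence) ≈ 0.33161 / 0.35656 ≈ 0.930
The largest is 0.930, so calibration drift is most probable.

calibration drift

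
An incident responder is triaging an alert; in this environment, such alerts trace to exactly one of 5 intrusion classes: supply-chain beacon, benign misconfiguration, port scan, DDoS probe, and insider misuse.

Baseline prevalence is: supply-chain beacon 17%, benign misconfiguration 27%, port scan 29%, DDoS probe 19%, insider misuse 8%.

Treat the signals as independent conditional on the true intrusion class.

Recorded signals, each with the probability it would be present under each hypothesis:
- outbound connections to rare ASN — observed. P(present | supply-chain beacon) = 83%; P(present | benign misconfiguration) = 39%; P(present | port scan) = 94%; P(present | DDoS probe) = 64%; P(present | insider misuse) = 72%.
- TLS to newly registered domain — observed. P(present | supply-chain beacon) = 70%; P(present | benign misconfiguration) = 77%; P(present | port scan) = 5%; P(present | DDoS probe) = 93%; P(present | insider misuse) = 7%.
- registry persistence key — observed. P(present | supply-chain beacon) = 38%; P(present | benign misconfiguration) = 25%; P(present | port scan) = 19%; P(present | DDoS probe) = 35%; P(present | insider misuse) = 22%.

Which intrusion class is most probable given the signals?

Multiply each prior by the joint likelihood of the signal pattern:
  supply-chain beacon: 0.17 × 0.83 × 0.70 × 0.38 = 0.037533
  benign misconfiguration: 0.27 × 0.39 × 0.77 × 0.25 = 0.02027
  port scan: 0.29 × 0.94 × 0.05 × 0.19 = 0.0025897
  DDoS probe: 0.19 × 0.64 × 0.93 × 0.35 = 0.039581
  insider misuse: 0.08 × 0.72 × 0.07 × 0.22 = 0.00088704
The unnormalized weights sum to 0.10086.
P(supply-chain beacon | evidence) ≈ 0.037533 / 0.10086 ≈ 0.372
P(benign misconfiguration | evidence) ≈ 0.02027 / 0.10086 ≈ 0.201
P(port scan | evidence) ≈ 0.0025897 / 0.10086 ≈ 0.026
P(DDoS probe | evidence) ≈ 0.039581 / 0.10086 ≈ 0.392
P(insider misuse | evidence) ≈ 0.00088704 / 0.10086 ≈ 0.009
The largest is 0.392, so DDoS probe is most probable.

DDoS probe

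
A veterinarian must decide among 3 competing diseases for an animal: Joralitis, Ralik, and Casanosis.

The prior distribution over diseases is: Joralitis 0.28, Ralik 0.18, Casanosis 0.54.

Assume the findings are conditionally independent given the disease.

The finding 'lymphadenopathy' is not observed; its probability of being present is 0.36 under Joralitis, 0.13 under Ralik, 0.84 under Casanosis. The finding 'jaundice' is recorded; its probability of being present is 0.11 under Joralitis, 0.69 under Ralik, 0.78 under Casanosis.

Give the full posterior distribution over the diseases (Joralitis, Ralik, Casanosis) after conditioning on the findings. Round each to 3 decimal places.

0.101, 0.554, 0.345

By Bayes' rule with conditional independence, the unnormalized weight for each hypothesis is prior × ∏ likelihoods (using 1 − P(present | H) for each absent finding):
  Joralitis: 0.28 × (1 − 0.36) × 0.11 = 0.019712
  Ralik: 0.18 × (1 − 0.13) × 0.69 = 0.10805
  Casanosis: 0.54 × (1 − 0.84) × 0.78 = 0.067392
The unnormalized weights sum to 0.19516.
P(Joralitis | evidence) = 0.019712 / 0.19516 ≈ 0.101
P(Ralik | evidence) = 0.10805 / 0.19516 ≈ 0.554
P(Casanosis | evidence) = 0.067392 / 0.19516 ≈ 0.345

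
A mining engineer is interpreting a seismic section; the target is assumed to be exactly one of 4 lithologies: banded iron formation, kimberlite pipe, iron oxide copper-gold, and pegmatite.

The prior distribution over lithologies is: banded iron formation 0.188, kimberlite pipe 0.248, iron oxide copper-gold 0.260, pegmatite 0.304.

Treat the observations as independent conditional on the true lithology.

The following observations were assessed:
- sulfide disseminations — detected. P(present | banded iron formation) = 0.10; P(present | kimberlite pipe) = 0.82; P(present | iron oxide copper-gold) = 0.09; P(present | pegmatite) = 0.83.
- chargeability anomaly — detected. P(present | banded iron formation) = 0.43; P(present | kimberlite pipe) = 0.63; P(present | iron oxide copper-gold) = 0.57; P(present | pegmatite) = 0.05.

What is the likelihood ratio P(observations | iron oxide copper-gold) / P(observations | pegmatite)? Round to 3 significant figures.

Joint likelihood of the evidence pattern under each hypothesis:
  iron oxide copper-gold: 0.09 × 0.57 = 0.0513
  pegmatite: 0.83 × 0.05 = 0.0415
Bayes factor = 0.0513 / 0.0415 ≈ 1.24

1.24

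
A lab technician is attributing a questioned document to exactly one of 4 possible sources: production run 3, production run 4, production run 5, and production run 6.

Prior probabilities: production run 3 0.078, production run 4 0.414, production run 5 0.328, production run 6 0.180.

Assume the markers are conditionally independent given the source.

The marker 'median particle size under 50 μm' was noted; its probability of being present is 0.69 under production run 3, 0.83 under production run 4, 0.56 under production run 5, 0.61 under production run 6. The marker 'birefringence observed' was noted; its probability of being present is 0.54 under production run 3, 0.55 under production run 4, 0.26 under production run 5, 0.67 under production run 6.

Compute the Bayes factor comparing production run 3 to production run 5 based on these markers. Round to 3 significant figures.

The Bayes factor is the ratio of the joint likelihoods of the marker pattern under the two hypotheses.
  production run 3: 0.69 × 0.54 = 0.3726
  production run 5: 0.56 × 0.26 = 0.1456
Bayes factor = 0.3726 / 0.1456 ≈ 2.56

2.56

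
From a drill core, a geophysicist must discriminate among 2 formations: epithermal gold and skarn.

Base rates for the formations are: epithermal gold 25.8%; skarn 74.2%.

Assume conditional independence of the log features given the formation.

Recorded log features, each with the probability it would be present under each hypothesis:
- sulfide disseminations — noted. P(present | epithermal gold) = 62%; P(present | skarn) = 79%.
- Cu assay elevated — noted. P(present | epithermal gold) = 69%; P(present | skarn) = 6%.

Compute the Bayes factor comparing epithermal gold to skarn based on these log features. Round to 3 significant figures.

9.03

Joint likelihood of the log feature pattern under each hypothesis:
  epithermal gold: 0.62 × 0.69 = 0.4278
  skarn: 0.79 × 0.06 = 0.0474
Bayes factor = 0.4278 / 0.0474 ≈ 9.03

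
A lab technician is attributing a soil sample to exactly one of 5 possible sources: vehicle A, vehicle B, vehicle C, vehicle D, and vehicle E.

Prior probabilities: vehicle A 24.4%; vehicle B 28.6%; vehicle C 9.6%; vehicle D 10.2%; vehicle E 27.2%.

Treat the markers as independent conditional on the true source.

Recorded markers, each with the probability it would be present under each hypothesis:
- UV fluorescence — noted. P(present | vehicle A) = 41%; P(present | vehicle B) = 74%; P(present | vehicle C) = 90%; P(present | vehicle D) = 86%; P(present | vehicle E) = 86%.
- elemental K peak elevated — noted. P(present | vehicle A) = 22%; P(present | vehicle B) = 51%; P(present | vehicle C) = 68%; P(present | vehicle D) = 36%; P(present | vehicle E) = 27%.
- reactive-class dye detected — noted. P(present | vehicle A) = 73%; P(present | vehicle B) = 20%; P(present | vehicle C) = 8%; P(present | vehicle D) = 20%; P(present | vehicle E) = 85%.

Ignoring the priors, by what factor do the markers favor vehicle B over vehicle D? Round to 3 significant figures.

1.22

Joint likelihood of the marker pattern under each hypothesis:
  vehicle B: 0.74 × 0.51 × 0.20 = 0.07548
  vehicle D: 0.86 × 0.36 × 0.20 = 0.06192
Bayes factor = 0.07548 / 0.06192 ≈ 1.22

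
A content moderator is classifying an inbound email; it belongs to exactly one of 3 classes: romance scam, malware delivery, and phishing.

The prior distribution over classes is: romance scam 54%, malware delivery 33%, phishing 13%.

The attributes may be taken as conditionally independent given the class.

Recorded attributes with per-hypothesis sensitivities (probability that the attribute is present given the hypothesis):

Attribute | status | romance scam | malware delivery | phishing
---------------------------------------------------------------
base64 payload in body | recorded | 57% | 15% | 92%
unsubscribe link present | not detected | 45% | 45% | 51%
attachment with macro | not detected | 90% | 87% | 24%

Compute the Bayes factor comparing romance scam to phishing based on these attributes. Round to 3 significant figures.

Joint likelihood of the attribute pattern under each hypothesis (using 1 − P(present | H) for each absent attribute):
  romance scam: 0.57 × (1 − 0.45) × (1 − 0.90) = 0.03135
  phishing: 0.92 × (1 − 0.51) × (1 − 0.24) = 0.34261
Bayes factor = 0.03135 / 0.34261 ≈ 0.0915

0.0915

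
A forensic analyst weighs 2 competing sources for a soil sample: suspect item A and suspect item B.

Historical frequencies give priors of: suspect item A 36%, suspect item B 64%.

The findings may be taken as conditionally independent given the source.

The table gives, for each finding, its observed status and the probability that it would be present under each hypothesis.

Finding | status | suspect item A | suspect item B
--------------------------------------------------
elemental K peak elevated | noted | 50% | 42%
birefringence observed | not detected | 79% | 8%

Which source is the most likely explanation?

Multiply each prior by the joint likelihood of the evidence pattern (using 1 − P(present | H) for each absent finding):
  suspect item A: 0.36 × 0.50 × (1 − 0.79) = 0.0378
  suspect item B: 0.64 × 0.42 × (1 − 0.08) = 0.2473
Normalizing constant Z = 0.0378 + 0.2473 = 0.2851.
P(suspect item A | evidence) ≈ 0.0378 / 0.2851 ≈ 0.133
P(suspect item B | evidence) ≈ 0.2473 / 0.2851 ≈ 0.867
The largest is 0.867, so suspect item B is most probable.

suspect item B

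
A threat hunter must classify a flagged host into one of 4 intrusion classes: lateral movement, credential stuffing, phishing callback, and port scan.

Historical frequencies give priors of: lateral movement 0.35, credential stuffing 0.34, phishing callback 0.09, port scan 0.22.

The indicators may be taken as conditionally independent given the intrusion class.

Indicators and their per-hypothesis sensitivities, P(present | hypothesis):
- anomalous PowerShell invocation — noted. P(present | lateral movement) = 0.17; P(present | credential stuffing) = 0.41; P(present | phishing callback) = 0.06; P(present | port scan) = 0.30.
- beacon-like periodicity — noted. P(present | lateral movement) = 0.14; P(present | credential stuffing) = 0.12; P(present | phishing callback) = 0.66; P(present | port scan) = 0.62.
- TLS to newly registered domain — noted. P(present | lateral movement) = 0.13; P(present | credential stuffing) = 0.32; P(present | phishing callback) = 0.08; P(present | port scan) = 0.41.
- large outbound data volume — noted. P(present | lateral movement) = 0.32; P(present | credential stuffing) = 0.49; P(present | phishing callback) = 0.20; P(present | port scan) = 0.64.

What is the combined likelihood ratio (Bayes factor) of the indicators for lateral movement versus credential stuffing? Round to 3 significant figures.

The Bayes factor is the ratio of the joint likelihoods of the indicator pattern under the two hypotheses.
  lateral movement: 0.17 × 0.14 × 0.13 × 0.32 = 0.00099008
  credential stuffing: 0.41 × 0.12 × 0.32 × 0.49 = 0.0077146
Bayes factor = 0.00099008 / 0.0077146 ≈ 0.128

0.128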